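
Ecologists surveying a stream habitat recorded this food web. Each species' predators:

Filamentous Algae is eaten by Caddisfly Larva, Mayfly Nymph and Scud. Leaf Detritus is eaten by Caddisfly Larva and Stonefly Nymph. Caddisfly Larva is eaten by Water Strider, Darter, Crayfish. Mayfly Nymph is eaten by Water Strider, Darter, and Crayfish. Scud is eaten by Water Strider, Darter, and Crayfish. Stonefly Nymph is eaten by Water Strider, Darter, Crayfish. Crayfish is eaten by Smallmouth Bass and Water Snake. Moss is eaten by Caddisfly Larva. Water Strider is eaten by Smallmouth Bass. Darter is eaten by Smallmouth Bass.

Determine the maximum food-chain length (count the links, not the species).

One longest chain: Leaf Detritus → Stonefly Nymph → Crayfish → Smallmouth Bass.
It has 4 species and 3 links.

3 links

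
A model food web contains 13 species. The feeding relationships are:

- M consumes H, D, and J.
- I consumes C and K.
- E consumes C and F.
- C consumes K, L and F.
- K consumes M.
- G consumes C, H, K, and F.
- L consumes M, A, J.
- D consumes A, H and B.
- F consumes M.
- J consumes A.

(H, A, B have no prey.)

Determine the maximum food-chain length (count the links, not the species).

One longest chain: A → J → M → L → C → G.
It has 6 species and 5 links.

5 links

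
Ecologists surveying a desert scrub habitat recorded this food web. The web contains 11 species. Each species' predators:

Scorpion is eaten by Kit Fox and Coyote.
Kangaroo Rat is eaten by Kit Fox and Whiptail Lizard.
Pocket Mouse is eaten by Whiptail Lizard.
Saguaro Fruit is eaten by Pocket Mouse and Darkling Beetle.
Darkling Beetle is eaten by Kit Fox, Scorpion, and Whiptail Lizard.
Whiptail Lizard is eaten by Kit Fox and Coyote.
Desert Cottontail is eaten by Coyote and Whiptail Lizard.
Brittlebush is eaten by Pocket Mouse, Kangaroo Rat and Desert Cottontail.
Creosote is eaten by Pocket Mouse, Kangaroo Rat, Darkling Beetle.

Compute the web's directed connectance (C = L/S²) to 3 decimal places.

C = 0.165

The web has S = 11 species and L = 20 feeding links.
C = L / S² = 20 / 121 = 0.1653 ≈ 0.165.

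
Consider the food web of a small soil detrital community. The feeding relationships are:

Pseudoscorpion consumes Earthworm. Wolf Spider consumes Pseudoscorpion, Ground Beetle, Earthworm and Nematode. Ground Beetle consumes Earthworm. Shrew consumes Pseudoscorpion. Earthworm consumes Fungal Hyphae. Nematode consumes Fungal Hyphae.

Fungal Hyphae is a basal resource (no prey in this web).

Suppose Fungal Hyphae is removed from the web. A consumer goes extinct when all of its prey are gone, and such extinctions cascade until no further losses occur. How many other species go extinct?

6

Remove Fungal Hyphae.
Round 1: Nematode (all prey gone), Earthworm (all prey gone) → extinct.
Round 2: Pseudoscorpion (all prey gone), Ground Beetle (all prey gone) → extinct.
Round 3: Wolf Spider (all prey gone), Shrew (all prey gone) → extinct.
No further losses. Total secondary extinctions: 6.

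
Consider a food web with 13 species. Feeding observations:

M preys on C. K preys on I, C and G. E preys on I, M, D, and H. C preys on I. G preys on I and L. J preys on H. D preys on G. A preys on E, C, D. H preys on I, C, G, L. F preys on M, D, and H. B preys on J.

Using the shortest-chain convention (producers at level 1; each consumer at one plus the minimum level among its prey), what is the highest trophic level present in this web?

Producers (level 1): L, I.
Following each consumer down to its lowest-level prey: L → H → J → B (levels 1 through 4).
All prey of B (J 3) are at level 3 or above, so B is at level 1 + 3 = 4.
Every consumer has at least one prey at level 3 or below, so none exceeds level 4.

4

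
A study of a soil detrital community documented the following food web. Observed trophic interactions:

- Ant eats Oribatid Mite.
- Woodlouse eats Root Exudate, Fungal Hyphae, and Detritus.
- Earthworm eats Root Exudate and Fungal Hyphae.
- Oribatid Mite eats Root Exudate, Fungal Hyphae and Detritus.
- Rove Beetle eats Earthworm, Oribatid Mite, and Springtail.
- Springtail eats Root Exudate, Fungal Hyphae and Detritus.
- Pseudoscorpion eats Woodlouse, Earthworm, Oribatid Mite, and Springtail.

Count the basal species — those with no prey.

3

Basal species (no prey listed): Fungal Hyphae, Detritus, Root Exudate.
Count: 3.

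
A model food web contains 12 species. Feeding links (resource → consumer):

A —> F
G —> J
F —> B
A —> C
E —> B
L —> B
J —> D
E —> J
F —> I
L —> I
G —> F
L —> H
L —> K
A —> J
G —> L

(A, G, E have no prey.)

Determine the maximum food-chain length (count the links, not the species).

One longest chain: G → L → H.
It has 3 species and 2 links.

2 links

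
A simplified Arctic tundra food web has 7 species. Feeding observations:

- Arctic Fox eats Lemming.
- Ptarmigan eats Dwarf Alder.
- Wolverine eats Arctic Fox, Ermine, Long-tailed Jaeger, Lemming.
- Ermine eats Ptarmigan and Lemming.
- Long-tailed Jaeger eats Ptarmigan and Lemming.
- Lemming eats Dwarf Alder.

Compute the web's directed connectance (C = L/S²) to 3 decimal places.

The web has S = 7 species and L = 11 feeding links.
C = L / S² = 11 / 49 = 0.2245 ≈ 0.224.

C = 0.224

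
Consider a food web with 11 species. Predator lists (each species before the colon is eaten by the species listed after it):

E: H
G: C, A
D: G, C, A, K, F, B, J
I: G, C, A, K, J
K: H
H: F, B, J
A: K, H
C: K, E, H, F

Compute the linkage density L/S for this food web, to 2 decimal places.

There are L = 25 links among S = 11 species.
L/S = 25/11 = 2.2727 ≈ 2.27.

L/S = 2.27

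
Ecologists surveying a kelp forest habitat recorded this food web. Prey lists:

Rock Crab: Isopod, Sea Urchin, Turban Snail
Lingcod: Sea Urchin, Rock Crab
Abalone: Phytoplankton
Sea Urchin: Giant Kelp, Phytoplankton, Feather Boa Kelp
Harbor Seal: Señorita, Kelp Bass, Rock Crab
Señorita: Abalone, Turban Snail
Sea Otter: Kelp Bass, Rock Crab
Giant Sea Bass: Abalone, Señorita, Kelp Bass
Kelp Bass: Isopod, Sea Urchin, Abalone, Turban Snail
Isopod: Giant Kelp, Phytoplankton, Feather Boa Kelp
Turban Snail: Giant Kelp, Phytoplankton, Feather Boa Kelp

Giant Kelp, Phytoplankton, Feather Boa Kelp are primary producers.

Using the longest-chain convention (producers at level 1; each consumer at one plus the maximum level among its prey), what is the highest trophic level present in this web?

Producers (level 1): Giant Kelp, Phytoplankton, Feather Boa Kelp.
Giant Kelp → Isopod → Kelp Bass → Harbor Seal gives Harbor Seal level 4.
No species has a prey at level 4, so no species reaches level 5.

4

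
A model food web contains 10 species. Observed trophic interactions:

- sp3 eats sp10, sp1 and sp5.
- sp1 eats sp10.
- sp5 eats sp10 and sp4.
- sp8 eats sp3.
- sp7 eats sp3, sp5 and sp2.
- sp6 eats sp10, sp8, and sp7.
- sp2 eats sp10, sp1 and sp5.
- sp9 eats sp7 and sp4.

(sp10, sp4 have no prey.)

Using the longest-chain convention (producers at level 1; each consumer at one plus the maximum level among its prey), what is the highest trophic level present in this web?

5

Producers (level 1): sp10, sp4.
sp10 → sp5 → sp2 → sp7 → sp6 gives sp6 level 5.
No species has a prey at level 5, so no species reaches level 6.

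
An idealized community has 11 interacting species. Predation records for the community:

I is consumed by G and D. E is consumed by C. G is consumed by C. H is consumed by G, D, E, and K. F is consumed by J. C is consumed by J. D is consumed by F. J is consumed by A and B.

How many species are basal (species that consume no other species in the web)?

Basal species (no prey listed): I, H.
Count: 2.

2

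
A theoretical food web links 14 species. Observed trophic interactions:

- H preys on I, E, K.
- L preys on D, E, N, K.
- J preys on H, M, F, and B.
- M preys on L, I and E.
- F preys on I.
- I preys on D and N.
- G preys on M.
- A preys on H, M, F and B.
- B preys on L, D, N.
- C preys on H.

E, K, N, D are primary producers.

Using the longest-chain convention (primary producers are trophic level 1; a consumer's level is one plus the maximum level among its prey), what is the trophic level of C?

Trophic level 4

N is a producer → level 1.
I eats N (level 1); other prey at levels: D 1 → level 2.
H eats I (level 2); other prey at levels: E 1, K 1 → level 3.
C eats H → level 4.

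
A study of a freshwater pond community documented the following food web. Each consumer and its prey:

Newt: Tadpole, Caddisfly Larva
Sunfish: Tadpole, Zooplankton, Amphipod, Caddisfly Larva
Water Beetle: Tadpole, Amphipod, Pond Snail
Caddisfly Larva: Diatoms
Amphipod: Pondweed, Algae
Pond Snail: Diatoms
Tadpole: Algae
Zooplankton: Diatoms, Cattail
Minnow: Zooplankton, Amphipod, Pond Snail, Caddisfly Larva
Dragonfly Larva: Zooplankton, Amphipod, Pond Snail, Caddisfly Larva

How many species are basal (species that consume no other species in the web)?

4

Basal species (no prey listed): Pondweed, Diatoms, Algae, Cattail.
Count: 4.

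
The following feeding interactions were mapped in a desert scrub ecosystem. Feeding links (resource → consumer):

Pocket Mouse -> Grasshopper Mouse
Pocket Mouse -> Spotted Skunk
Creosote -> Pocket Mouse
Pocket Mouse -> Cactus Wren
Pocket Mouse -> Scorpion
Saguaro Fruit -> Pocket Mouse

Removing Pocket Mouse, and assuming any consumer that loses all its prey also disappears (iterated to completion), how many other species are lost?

4

Remove Pocket Mouse.
Round 1: Spotted Skunk (all prey gone), Cactus Wren (all prey gone), Scorpion (all prey gone), Grasshopper Mouse (all prey gone) → extinct.
No further losses. Total secondary extinctions: 4.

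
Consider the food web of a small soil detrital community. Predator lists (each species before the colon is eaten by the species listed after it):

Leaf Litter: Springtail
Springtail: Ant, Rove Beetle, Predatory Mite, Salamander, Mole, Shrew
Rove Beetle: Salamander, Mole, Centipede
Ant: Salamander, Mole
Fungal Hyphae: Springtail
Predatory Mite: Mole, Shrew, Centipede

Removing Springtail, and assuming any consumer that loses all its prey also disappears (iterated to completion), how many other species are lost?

7

Remove Springtail.
Round 1: Ant (all prey gone), Rove Beetle (all prey gone), Predatory Mite (all prey gone) → extinct.
Round 2: Salamander (all prey gone), Mole (all prey gone), Shrew (all prey gone), Centipede (all prey gone) → extinct.
No further losses. Total secondary extinctions: 7.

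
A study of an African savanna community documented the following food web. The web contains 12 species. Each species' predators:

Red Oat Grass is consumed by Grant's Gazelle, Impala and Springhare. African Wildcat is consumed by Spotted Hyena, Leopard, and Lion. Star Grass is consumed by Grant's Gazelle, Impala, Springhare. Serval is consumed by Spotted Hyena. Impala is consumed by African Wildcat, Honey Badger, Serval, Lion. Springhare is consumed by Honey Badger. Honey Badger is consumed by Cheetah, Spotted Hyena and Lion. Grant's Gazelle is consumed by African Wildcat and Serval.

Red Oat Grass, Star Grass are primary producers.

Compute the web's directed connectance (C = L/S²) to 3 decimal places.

The web has S = 12 species and L = 20 feeding links.
C = L / S² = 20 / 144 = 0.1389 ≈ 0.139.

C = 0.139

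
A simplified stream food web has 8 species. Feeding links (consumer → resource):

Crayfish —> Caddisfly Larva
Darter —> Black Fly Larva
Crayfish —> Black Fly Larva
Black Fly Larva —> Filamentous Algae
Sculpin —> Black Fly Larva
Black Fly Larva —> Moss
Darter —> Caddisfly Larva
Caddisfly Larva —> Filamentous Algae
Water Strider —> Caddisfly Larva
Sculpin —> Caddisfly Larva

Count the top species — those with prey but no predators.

4

Top species (has prey, but nothing eats it): Water Strider, Darter, Crayfish, Sculpin.
Count: 4.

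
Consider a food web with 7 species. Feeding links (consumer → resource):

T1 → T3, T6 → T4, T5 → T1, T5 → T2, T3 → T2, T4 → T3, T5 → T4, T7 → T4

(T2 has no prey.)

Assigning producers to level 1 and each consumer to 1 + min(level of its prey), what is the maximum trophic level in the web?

Producers (level 1): T2.
Following each consumer down to its lowest-level prey: T2 → T3 → T4 → T7 (levels 1 through 4).
All prey of T7 (T4 3) are at level 3 or above, so T7 is at level 1 + 3 = 4.
Every consumer has at least one prey at level 3 or below, so none exceeds level 4.

4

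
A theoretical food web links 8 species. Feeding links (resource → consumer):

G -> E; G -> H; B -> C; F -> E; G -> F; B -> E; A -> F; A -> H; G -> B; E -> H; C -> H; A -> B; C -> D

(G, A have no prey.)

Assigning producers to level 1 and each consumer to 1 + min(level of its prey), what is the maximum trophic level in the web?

4

Producers (level 1): G, A.
Following each consumer down to its lowest-level prey: G → B → C → D (levels 1 through 4).
All prey of D (C 3) are at level 3 or above, so D is at level 1 + 3 = 4.
Every consumer has at least one prey at level 3 or below, so none exceeds level 4.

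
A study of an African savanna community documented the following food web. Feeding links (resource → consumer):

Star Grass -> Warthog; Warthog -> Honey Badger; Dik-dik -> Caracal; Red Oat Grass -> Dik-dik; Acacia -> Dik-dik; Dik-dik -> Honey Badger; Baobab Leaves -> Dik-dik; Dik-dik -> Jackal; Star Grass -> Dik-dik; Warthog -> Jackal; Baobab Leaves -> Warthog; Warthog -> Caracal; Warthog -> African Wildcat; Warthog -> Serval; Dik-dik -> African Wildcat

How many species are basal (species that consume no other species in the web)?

Basal species (no prey listed): Acacia, Baobab Leaves, Red Oat Grass, Star Grass.
Count: 4.

4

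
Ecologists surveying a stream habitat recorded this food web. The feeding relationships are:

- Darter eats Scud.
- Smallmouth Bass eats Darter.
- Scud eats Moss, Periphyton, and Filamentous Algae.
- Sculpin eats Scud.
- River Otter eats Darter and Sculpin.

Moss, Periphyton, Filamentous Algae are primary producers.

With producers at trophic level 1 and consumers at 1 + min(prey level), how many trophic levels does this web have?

4

Producers (level 1): Moss, Periphyton, Filamentous Algae.
Following each consumer down to its lowest-level prey: Moss → Scud → Sculpin → River Otter (levels 1 through 4).
All prey of River Otter (Sculpin 3, Darter 3) are at level 3 or above, so River Otter is at level 1 + 3 = 4.
Every consumer has at least one prey at level 3 or below, so none exceeds level 4.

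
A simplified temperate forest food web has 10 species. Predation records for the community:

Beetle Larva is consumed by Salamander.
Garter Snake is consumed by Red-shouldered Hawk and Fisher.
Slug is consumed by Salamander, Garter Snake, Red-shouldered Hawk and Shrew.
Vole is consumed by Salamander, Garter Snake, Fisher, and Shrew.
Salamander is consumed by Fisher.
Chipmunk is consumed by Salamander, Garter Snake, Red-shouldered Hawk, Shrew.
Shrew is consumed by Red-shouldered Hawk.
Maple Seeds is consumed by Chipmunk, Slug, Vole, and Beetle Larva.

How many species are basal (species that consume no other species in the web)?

1

Basal species (no prey listed): Maple Seeds.
Count: 1.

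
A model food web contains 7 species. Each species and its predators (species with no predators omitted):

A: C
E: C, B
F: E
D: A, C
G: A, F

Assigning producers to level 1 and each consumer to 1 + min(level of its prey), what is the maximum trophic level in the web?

Producers (level 1): G, D.
Following each consumer down to its lowest-level prey: G → F → E → B (levels 1 through 4).
All prey of B (E 3) are at level 3 or above, so B is at level 1 + 3 = 4.
Every consumer has at least one prey at level 3 or below, so none exceeds level 4.

4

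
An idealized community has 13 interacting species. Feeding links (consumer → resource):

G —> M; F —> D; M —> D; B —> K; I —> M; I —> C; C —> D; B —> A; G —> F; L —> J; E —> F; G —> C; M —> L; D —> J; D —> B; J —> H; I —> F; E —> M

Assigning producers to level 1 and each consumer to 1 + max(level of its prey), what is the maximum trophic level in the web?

Producers (level 1): A, H, K.
H → J → L → M → E gives E level 5.
No species has a prey at level 5, so no species reaches level 6.

5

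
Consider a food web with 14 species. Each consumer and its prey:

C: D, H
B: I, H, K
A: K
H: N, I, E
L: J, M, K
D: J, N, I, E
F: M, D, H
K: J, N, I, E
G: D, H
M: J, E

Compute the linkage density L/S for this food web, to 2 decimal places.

L/S = 1.93

There are L = 27 links among S = 14 species.
L/S = 27/14 = 1.9286 ≈ 1.93.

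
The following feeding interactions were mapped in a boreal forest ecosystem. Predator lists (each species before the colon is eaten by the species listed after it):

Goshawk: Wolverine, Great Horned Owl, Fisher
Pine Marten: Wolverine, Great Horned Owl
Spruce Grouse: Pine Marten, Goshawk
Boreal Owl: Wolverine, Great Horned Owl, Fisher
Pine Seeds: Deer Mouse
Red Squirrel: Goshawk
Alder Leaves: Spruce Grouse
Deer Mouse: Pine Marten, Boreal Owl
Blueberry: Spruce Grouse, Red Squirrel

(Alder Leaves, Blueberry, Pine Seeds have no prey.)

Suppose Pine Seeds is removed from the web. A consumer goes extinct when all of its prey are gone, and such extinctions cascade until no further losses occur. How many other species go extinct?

Remove Pine Seeds.
Round 1: Deer Mouse (all prey gone) → extinct.
Round 2: Boreal Owl (all prey gone) → extinct.
No further losses. Total secondary extinctions: 2.

2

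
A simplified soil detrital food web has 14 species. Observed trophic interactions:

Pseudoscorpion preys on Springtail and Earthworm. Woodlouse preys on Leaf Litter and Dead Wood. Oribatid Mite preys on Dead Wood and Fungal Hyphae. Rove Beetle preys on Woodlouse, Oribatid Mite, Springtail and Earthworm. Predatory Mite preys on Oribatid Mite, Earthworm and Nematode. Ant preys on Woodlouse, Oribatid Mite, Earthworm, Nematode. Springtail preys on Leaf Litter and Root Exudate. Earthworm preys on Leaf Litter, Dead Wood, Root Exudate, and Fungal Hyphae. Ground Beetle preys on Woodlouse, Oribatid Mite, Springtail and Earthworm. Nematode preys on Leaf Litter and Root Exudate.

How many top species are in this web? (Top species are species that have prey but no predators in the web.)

Top species (has prey, but nothing eats it): Pseudoscorpion, Ground Beetle, Predatory Mite, Ant, Rove Beetle.
Count: 5.

5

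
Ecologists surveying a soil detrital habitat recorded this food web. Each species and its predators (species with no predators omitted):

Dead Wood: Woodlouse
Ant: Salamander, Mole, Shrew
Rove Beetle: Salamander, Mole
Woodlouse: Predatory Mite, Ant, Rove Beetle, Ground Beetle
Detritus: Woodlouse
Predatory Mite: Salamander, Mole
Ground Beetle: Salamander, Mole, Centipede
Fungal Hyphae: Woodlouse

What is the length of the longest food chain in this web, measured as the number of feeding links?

3 links

One longest chain: Fungal Hyphae → Woodlouse → Predatory Mite → Salamander.
It has 4 species and 3 links.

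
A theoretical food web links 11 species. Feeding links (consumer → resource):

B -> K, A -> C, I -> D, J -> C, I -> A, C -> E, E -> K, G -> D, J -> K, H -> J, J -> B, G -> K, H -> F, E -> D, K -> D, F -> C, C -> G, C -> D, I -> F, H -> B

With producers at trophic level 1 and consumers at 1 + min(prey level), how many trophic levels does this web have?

Producers (level 1): D.
Following each consumer down to its lowest-level prey: D → C → F → H (levels 1 through 4).
All prey of H (F 3, B 3, J 3) are at level 3 or above, so H is at level 1 + 3 = 4.
Every consumer has at least one prey at level 3 or below, so none exceeds level 4.

4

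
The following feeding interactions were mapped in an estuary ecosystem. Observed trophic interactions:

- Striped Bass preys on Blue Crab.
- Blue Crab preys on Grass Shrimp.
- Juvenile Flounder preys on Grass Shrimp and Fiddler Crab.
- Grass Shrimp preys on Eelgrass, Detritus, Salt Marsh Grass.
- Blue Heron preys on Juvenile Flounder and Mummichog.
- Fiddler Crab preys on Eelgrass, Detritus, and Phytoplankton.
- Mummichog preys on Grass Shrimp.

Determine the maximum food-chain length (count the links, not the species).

3 links

One longest chain: Detritus → Grass Shrimp → Blue Crab → Striped Bass.
It has 4 species and 3 links.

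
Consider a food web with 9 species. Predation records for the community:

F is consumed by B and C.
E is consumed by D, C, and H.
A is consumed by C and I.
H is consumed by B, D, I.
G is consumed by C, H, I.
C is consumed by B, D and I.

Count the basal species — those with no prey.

Basal species (no prey listed): G, A, E, F.
Count: 4.

4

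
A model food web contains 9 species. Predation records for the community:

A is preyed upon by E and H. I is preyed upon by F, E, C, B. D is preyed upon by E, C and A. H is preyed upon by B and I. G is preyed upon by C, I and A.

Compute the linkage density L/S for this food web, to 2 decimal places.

L/S = 1.56

There are L = 14 links among S = 9 species.
L/S = 14/9 = 1.5556 ≈ 1.56.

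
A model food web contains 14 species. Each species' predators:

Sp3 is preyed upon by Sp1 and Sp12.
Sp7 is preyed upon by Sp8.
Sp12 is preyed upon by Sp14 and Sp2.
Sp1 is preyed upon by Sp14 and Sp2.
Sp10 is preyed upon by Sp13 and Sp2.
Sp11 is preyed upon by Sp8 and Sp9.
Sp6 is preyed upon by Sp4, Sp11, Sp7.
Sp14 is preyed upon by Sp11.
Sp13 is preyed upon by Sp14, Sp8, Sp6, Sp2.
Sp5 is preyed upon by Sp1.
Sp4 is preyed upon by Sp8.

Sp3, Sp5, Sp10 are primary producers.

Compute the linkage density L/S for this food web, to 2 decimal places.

L/S = 1.50

There are L = 21 links among S = 14 species.
L/S = 21/14 = 1.5000 ≈ 1.50.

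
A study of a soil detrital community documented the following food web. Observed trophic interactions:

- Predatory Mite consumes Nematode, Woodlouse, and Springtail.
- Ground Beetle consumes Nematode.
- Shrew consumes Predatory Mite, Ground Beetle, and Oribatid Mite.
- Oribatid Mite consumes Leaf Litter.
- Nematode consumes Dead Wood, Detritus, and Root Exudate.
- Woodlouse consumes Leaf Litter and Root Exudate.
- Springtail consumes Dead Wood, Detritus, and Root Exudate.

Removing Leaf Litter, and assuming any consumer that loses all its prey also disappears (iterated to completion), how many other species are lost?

1

Remove Leaf Litter.
Round 1: Oribatid Mite (all prey gone) → extinct.
No further losses. Total secondary extinctions: 1.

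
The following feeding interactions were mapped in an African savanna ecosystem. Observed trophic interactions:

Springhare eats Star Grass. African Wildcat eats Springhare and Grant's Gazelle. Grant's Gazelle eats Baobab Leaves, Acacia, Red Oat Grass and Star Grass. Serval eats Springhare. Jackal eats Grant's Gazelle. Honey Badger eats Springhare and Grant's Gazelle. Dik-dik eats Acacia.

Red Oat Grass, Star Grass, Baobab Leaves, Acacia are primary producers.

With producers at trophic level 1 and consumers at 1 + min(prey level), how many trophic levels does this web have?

Producers (level 1): Red Oat Grass, Star Grass, Baobab Leaves, Acacia.
Following each consumer down to its lowest-level prey: Star Grass → Springhare → Serval (levels 1 through 3).
All prey of Serval (Springhare 2) are at level 2 or above, so Serval is at level 1 + 2 = 3.
Every consumer has at least one prey at level 2 or below, so none exceeds level 3.

3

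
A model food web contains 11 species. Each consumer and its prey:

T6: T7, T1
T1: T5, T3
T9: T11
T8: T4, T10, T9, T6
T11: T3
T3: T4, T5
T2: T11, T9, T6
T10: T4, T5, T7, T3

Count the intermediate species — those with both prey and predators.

6

Intermediate species (has both prey and predators): T3, T1, T11, T10, T9, T6.
Count: 6.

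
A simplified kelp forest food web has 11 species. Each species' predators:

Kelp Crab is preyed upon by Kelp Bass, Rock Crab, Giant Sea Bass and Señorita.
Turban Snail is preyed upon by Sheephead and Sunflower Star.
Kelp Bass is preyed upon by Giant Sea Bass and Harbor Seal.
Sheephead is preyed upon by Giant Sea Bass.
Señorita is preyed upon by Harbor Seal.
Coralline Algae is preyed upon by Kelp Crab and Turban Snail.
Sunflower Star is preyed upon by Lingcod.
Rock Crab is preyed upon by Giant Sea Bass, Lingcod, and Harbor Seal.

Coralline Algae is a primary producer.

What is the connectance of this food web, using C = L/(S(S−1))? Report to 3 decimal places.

C = 0.145

The web has S = 11 species and L = 16 feeding links.
C = L / (S(S−1)) = 16 / 110 = 0.1455 ≈ 0.145.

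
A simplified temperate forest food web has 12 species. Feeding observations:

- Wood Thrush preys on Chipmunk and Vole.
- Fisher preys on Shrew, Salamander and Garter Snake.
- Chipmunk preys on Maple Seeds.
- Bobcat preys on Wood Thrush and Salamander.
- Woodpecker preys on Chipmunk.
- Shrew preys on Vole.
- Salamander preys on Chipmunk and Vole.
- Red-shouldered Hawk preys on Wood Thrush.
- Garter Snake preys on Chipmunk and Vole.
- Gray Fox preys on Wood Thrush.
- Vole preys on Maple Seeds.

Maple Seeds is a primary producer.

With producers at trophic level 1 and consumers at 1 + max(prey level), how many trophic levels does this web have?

4

Producers (level 1): Maple Seeds.
Maple Seeds → Chipmunk → Wood Thrush → Bobcat gives Bobcat level 4.
No species has a prey at level 4, so no species reaches level 5.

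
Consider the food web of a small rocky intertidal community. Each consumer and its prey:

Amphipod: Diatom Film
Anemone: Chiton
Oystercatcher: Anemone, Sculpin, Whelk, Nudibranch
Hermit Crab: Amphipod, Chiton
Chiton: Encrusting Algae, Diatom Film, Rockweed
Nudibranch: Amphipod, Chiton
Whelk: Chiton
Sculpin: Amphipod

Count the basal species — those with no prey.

Basal species (no prey listed): Encrusting Algae, Diatom Film, Rockweed.
Count: 3.

3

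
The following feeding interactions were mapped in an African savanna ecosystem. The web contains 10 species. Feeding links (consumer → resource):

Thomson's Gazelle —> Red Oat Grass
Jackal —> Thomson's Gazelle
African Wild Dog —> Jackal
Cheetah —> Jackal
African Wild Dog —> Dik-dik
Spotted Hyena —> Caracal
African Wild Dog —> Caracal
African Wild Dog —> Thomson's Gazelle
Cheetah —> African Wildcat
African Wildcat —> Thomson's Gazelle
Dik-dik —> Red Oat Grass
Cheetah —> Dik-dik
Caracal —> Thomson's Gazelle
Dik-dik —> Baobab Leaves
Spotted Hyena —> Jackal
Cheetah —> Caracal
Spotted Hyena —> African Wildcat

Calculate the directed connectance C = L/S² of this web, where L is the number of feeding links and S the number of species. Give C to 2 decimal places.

The web has S = 10 species and L = 17 feeding links.
C = L / S² = 17 / 100 = 0.1700 ≈ 0.17.

C = 0.17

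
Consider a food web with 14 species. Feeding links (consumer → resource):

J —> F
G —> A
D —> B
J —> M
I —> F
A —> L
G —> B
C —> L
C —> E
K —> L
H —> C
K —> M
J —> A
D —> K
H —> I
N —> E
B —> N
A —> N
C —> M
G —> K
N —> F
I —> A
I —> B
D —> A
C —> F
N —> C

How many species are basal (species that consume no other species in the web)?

4

Basal species (no prey listed): L, E, M, F.
Count: 4.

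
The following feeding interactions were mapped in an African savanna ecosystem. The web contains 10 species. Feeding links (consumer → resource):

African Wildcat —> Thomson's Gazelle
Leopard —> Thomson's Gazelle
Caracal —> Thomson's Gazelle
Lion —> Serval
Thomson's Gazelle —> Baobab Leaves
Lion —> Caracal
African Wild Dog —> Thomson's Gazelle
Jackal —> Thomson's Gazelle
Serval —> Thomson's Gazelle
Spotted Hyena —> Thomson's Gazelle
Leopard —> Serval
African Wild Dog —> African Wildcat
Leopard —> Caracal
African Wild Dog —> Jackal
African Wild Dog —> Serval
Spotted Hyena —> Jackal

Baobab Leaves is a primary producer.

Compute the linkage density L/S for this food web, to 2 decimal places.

L/S = 1.60

There are L = 16 links among S = 10 species.
L/S = 16/10 = 1.6000 ≈ 1.60.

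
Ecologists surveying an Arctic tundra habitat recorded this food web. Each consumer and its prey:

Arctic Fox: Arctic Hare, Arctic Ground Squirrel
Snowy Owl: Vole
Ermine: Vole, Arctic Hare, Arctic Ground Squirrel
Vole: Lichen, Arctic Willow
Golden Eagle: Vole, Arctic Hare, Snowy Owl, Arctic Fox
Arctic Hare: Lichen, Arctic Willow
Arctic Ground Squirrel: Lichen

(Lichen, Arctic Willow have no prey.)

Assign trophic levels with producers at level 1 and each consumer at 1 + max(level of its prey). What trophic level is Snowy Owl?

Lichen is a producer → level 1.
Vole eats Lichen (level 1); other prey at levels: Arctic Willow 1 → level 2.
Snowy Owl eats Vole → level 3.

Trophic level 3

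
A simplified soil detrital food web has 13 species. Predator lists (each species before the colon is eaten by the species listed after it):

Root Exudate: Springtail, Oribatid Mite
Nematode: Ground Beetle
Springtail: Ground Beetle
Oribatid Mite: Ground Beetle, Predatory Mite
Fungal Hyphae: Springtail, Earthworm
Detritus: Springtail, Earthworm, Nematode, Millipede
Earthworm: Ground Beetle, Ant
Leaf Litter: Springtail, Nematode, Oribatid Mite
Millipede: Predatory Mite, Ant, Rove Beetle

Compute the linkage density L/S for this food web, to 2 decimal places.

L/S = 1.54

There are L = 20 links among S = 13 species.
L/S = 20/13 = 1.5385 ≈ 1.54.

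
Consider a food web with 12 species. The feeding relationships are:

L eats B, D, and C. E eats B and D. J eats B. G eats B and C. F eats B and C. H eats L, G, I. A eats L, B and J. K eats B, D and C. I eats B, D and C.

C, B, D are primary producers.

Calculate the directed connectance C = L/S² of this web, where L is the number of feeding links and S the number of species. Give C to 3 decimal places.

C = 0.153

The web has S = 12 species and L = 22 feeding links.
C = L / S² = 22 / 144 = 0.1528 ≈ 0.153.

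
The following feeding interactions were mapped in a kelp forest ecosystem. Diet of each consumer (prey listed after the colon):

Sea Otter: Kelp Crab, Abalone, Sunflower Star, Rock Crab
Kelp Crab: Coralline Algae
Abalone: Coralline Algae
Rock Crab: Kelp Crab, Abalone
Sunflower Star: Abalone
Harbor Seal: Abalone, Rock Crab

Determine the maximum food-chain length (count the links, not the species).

3 links

One longest chain: Coralline Algae → Abalone → Sunflower Star → Sea Otter.
It has 4 species and 3 links.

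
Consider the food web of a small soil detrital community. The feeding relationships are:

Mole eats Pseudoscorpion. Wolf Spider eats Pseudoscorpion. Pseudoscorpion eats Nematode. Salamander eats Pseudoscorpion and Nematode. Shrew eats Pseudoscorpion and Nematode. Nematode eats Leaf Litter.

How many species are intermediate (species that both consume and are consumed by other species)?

Intermediate species (has both prey and predators): Nematode, Pseudoscorpion.
Count: 2.

2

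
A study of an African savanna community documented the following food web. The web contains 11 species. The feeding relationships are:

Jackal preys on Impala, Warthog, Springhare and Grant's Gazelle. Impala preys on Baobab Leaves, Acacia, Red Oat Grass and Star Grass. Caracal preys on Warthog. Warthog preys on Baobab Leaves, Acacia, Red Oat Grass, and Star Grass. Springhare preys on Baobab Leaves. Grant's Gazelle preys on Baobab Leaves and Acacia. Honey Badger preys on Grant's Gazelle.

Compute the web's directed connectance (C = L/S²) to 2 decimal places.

The web has S = 11 species and L = 17 feeding links.
C = L / S² = 17 / 121 = 0.1405 ≈ 0.14.

C = 0.14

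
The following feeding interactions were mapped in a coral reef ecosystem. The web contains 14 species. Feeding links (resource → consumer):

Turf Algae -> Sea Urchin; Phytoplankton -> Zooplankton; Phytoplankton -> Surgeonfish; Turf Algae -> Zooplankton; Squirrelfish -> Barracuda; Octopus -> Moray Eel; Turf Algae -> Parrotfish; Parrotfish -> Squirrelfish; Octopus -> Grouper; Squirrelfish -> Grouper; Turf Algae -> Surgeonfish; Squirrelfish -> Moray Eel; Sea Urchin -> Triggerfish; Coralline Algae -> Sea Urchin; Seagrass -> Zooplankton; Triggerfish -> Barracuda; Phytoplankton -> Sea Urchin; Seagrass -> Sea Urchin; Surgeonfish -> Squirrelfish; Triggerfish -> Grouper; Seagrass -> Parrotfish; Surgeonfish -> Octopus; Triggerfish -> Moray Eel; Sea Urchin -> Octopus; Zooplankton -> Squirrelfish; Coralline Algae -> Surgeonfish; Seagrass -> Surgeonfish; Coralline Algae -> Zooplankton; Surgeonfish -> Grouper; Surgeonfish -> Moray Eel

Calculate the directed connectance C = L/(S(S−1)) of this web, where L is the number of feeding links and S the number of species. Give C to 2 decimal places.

The web has S = 14 species and L = 30 feeding links.
C = L / (S(S−1)) = 30 / 182 = 0.1648 ≈ 0.16.

C = 0.16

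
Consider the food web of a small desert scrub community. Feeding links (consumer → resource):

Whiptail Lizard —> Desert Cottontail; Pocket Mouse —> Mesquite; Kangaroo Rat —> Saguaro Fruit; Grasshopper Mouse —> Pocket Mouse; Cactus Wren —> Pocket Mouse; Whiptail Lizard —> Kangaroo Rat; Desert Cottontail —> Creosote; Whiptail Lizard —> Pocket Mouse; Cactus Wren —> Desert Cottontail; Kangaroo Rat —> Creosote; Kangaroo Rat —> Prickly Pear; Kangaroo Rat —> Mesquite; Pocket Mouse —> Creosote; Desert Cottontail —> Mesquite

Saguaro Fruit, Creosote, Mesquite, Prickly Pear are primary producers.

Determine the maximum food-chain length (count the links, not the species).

One longest chain: Creosote → Desert Cottontail → Cactus Wren.
It has 3 species and 2 links.

2 links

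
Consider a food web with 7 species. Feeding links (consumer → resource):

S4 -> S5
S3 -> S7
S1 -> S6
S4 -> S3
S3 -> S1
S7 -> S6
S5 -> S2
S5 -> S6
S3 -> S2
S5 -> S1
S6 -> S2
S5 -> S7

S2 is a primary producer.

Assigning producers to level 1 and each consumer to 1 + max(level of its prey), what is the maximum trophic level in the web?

Producers (level 1): S2.
S2 → S6 → S1 → S5 → S4 gives S4 level 5.
No species has a prey at level 5, so no species reaches level 6.

5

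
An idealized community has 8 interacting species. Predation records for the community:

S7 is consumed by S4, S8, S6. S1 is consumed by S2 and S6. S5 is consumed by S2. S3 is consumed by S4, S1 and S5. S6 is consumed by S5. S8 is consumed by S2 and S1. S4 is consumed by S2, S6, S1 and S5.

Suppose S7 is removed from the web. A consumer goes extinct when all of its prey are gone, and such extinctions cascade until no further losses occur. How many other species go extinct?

Remove S7.
Round 1: S8 (all prey gone) → extinct.
No further losses. Total secondary extinctions: 1.

1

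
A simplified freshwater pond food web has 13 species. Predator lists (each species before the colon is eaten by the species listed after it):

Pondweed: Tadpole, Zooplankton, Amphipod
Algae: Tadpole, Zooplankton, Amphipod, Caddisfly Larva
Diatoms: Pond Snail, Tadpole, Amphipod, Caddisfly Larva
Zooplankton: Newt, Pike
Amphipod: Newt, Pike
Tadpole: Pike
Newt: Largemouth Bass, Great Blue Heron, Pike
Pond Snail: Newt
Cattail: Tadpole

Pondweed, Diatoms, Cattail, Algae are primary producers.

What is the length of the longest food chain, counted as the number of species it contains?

4 species

One longest chain: Diatoms → Pond Snail → Newt → Largemouth Bass.
It has 4 species and 3 links.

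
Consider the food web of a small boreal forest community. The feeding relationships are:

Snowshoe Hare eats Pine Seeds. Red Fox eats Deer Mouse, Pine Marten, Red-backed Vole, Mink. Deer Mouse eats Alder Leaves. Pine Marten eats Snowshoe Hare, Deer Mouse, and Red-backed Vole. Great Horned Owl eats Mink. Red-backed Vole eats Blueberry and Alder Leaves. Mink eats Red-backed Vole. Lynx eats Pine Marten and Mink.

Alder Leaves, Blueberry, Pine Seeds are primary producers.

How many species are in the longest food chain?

4 species

One longest chain: Alder Leaves → Red-backed Vole → Mink → Great Horned Owl.
It has 4 species and 3 links.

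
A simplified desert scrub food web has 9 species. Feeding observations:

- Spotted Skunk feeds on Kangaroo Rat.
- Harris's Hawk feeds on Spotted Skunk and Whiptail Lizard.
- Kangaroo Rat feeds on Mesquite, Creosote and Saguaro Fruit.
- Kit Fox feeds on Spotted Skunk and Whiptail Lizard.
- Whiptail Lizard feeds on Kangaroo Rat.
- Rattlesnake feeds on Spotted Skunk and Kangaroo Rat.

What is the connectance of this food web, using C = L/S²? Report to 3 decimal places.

The web has S = 9 species and L = 11 feeding links.
C = L / S² = 11 / 81 = 0.1358 ≈ 0.136.

C = 0.136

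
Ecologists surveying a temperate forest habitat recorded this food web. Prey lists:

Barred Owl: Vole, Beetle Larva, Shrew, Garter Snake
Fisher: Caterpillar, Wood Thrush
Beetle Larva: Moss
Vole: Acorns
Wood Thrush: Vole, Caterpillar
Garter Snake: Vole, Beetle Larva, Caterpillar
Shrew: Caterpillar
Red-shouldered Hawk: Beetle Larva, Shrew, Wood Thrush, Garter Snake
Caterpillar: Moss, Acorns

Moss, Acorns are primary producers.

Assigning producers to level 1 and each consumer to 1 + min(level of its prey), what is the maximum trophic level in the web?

3

Producers (level 1): Moss, Acorns.
Following each consumer down to its lowest-level prey: Acorns → Vole → Garter Snake (levels 1 through 3).
All prey of Garter Snake (Vole 2, Beetle Larva 2, Caterpillar 2) are at level 2 or above, so Garter Snake is at level 1 + 2 = 3.
Every consumer has at least one prey at level 2 or below, so none exceeds level 3.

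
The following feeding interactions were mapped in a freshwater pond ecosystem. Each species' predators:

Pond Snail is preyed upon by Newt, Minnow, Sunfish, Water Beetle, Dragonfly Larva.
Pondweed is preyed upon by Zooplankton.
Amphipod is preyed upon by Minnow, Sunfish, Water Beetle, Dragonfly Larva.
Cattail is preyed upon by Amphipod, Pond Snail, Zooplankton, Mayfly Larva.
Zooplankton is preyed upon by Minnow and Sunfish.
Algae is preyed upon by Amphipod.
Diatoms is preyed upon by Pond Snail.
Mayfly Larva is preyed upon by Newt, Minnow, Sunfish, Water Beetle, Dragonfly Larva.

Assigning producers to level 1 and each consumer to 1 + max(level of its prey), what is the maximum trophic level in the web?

Producers (level 1): Diatoms, Pondweed, Cattail, Algae.
Cattail → Mayfly Larva → Dragonfly Larva gives Dragonfly Larva level 3.
No species has a prey at level 3, so no species reaches level 4.

3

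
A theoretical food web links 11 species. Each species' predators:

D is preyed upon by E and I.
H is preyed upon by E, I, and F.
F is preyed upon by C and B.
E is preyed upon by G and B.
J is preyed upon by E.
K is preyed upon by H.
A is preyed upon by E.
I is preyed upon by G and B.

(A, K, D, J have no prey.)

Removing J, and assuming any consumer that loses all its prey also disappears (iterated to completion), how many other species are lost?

Remove J.
Every predator of it retains at least one other prey: E still has A, D, H.
No consumer loses all prey, so no secondary extinctions occur.

0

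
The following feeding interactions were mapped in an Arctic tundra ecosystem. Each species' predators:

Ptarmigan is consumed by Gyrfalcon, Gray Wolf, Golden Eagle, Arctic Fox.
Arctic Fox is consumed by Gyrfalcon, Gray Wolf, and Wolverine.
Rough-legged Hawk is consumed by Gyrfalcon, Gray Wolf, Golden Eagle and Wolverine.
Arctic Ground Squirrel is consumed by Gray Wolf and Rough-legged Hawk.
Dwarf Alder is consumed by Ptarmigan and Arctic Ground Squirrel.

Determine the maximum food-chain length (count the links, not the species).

One longest chain: Dwarf Alder → Arctic Ground Squirrel → Rough-legged Hawk → Golden Eagle.
It has 4 species and 3 links.

3 links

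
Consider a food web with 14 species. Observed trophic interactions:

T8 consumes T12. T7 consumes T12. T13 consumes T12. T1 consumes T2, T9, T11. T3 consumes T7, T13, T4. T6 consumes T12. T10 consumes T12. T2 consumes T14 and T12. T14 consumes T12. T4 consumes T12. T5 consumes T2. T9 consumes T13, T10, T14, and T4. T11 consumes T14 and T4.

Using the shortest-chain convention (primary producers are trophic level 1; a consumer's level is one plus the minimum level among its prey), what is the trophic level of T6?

Trophic level 2

T12 is a producer → level 1.
T6 eats T12 → level 2.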